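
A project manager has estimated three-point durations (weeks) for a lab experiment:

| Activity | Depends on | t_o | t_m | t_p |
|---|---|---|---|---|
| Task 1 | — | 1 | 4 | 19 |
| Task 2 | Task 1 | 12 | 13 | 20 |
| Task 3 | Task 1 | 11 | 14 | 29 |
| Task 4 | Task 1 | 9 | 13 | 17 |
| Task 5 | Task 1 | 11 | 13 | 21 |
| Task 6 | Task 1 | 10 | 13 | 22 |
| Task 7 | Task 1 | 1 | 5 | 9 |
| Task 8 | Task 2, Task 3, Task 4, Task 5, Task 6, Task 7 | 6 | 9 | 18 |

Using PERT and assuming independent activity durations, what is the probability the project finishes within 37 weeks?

0.857

te_Task 1 = (1 + 4·4 + 19)/6 = 36/6 = 6; σ²_Task 1 = ((19−1)/6)² = 9.000
te_Task 2 = (12 + 4·13 + 20)/6 = 84/6 = 14; σ²_Task 2 = ((20−12)/6)² = 1.778
te_Task 3 = (11 + 4·14 + 29)/6 = 96/6 = 16; σ²_Task 3 = ((29−11)/6)² = 9.000
te_Task 4 = (9 + 4·13 + 17)/6 = 78/6 = 13; σ²_Task 4 = ((17−9)/6)² = 1.778
te_Task 5 = (11 + 4·13 + 21)/6 = 84/6 = 14; σ²_Task 5 = ((21−11)/6)² = 2.778
te_Task 6 = (10 + 4·13 + 22)/6 = 84/6 = 14; σ²_Task 6 = ((22−10)/6)² = 4.000
te_Task 7 = (1 + 4·5 + 9)/6 = 30/6 = 5; σ²_Task 7 = ((9−1)/6)² = 1.778
te_Task 8 = (6 + 4·9 + 18)/6 = 60/6 = 10; σ²_Task 8 = ((18−6)/6)² = 4.000

Forward pass:
ES_Task 1 = 0; EF_Task 1 = 6
ES_Task 2 = 6; EF_Task 2 = 6+14 = 20
ES_Task 3 = 6; EF_Task 3 = 6+16 = 22
ES_Task 4 = 6; EF_Task 4 = 6+13 = 19
ES_Task 5 = 6; EF_Task 5 = 6+14 = 20
ES_Task 6 = 6; EF_Task 6 = 6+14 = 20
ES_Task 7 = 6; EF_Task 7 = 6+5 = 11
ES_Task 8 = max(EF_Task 2=20, EF_Task 3=22, EF_Task 4=19, EF_Task 5=20, EF_Task 6=20, EF_Task 7=11) = 22; EF_Task 8 = 22+10 = 32
Expected project duration μ = 32 weeks. Critical path: Task 1 → Task 3 → Task 8.

Variance along critical path = 9.000 + 9.000 + 4.000 = 22.000; σ = √22.000 = 4.690 weeks.
Z = (37 − 32) / 4.690 = 1.066
P(T ≤ 37) = Φ(1.066) ≈ 0.857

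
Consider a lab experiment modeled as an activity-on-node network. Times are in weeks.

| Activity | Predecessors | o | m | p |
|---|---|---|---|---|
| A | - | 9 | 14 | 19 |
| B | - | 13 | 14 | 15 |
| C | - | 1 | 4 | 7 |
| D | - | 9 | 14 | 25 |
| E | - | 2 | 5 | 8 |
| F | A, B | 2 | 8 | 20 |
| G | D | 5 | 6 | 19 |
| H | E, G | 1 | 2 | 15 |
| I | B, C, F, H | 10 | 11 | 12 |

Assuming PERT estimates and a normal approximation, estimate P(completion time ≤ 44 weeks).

te_A = (9 + 4·14 + 19)/6 = 84/6 = 14; σ²_A = ((19−9)/6)² = 2.778
te_B = (13 + 4·14 + 15)/6 = 84/6 = 14; σ²_B = ((15−13)/6)² = 0.111
te_C = (1 + 4·4 + 7)/6 = 24/6 = 4; σ²_C = ((7−1)/6)² = 1.000
te_D = (9 + 4·14 + 25)/6 = 90/6 = 15; σ²_D = ((25−9)/6)² = 7.111
te_E = (2 + 4·5 + 8)/6 = 30/6 = 5; σ²_E = ((8−2)/6)² = 1.000
te_F = (2 + 4·8 + 20)/6 = 54/6 = 9; σ²_F = ((20−2)/6)² = 9.000
te_G = (5 + 4·6 + 19)/6 = 48/6 = 8; σ²_G = ((19−5)/6)² = 5.444
te_H = (1 + 4·2 + 15)/6 = 24/6 = 4; σ²_H = ((15−1)/6)² = 5.444
te_I = (10 + 4·11 + 12)/6 = 66/6 = 11; σ²_I = ((12−10)/6)² = 0.111

Forward pass:
ES_A = 0; EF_A = 14
ES_B = 0; EF_B = 14
ES_C = 0; EF_C = 4
ES_D = 0; EF_D = 15
ES_E = 0; EF_E = 5
ES_F = max(EF_A=14, EF_B=14) = 14; EF_F = 14+9 = 23
ES_G = 15; EF_G = 15+8 = 23
ES_H = max(EF_E=5, EF_G=23) = 23; EF_H = 23+4 = 27
ES_I = max(EF_B=14, EF_C=4, EF_F=23, EF_H=27) = 27; EF_I = 27+11 = 38
Expected project duration μ = 38 weeks. Critical path: D → G → H → I.

Variance along critical path = 7.111 + 5.444 + 5.444 + 0.111 = 18.111; σ = √18.111 = 4.256 weeks.
Z = (44 − 38) / 4.256 = 1.410
P(T ≤ 44) = Φ(1.410) ≈ 0.921

0.921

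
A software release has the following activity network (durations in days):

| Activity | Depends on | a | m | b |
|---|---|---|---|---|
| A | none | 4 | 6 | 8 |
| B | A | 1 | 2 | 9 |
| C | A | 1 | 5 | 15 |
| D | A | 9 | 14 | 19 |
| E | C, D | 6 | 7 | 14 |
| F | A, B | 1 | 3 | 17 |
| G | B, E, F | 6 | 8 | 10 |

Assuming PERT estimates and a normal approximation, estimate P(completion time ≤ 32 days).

0.043

te_A = (4 + 4·6 + 8)/6 = 36/6 = 6; σ²_A = ((8−4)/6)² = 0.444
te_B = (1 + 4·2 + 9)/6 = 18/6 = 3; σ²_B = ((9−1)/6)² = 1.778
te_C = (1 + 4·5 + 15)/6 = 36/6 = 6; σ²_C = ((15−1)/6)² = 5.444
te_D = (9 + 4·14 + 19)/6 = 84/6 = 14; σ²_D = ((19−9)/6)² = 2.778
te_E = (6 + 4·7 + 14)/6 = 48/6 = 8; σ²_E = ((14−6)/6)² = 1.778
te_F = (1 + 4·3 + 17)/6 = 30/6 = 5; σ²_F = ((17−1)/6)² = 7.111
te_G = (6 + 4·8 + 10)/6 = 48/6 = 8; σ²_G = ((10−6)/6)² = 0.444

Forward pass:
ES_A = 0; EF_A = 6
ES_B = 6; EF_B = 6+3 = 9
ES_C = 6; EF_C = 6+6 = 12
ES_D = 6; EF_D = 6+14 = 20
ES_E = max(EF_C=12, EF_D=20) = 20; EF_E = 20+8 = 28
ES_F = max(EF_A=6, EF_B=9) = 9; EF_F = 9+5 = 14
ES_G = max(EF_B=9, EF_E=28, EF_F=14) = 28; EF_G = 28+8 = 36
Expected project duration μ = 36 days. Critical path: A → D → E → G.

Variance along critical path = 0.444 + 2.778 + 1.778 + 0.444 = 5.444; σ = √5.444 = 2.333 days.
Z = (32 − 36) / 2.333 = -1.714
P(T ≤ 32) = Φ(-1.714) ≈ 0.043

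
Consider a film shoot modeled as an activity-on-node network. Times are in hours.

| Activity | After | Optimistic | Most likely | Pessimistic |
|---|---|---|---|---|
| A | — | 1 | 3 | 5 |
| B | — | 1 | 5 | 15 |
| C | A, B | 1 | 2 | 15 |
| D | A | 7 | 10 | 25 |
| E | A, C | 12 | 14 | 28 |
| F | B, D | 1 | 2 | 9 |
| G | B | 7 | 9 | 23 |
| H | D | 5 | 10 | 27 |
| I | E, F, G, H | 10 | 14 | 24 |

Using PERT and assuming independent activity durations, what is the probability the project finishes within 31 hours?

0.019

te_A = (1 + 4·3 + 5)/6 = 18/6 = 3; σ²_A = ((5−1)/6)² = 0.444
te_B = (1 + 4·5 + 15)/6 = 36/6 = 6; σ²_B = ((15−1)/6)² = 5.444
te_C = (1 + 4·2 + 15)/6 = 24/6 = 4; σ²_C = ((15−1)/6)² = 5.444
te_D = (7 + 4·10 + 25)/6 = 72/6 = 12; σ²_D = ((25−7)/6)² = 9.000
te_E = (12 + 4·14 + 28)/6 = 96/6 = 16; σ²_E = ((28−12)/6)² = 7.111
te_F = (1 + 4·2 + 9)/6 = 18/6 = 3; σ²_F = ((9−1)/6)² = 1.778
te_G = (7 + 4·9 + 23)/6 = 66/6 = 11; σ²_G = ((23−7)/6)² = 7.111
te_H = (5 + 4·10 + 27)/6 = 72/6 = 12; σ²_H = ((27−5)/6)² = 13.444
te_I = (10 + 4·14 + 24)/6 = 90/6 = 15; σ²_I = ((24−10)/6)² = 5.444

Forward pass:
ES_A = 0; EF_A = 3
ES_B = 0; EF_B = 6
ES_C = max(EF_A=3, EF_B=6) = 6; EF_C = 6+4 = 10
ES_D = 3; EF_D = 3+12 = 15
ES_E = max(EF_A=3, EF_C=10) = 10; EF_E = 10+16 = 26
ES_F = max(EF_B=6, EF_D=15) = 15; EF_F = 15+3 = 18
ES_G = 6; EF_G = 6+11 = 17
ES_H = 15; EF_H = 15+12 = 27
ES_I = max(EF_E=26, EF_F=18, EF_G=17, EF_H=27) = 27; EF_I = 27+15 = 42
Expected project duration μ = 42 hours. Critical path: A → D → H → I.

Variance along critical path = 0.444 + 9.000 + 13.444 + 5.444 = 28.333; σ = √28.333 = 5.323 hours.
Z = (31 − 42) / 5.323 = -2.067
P(T ≤ 31) = Φ(-2.067) ≈ 0.019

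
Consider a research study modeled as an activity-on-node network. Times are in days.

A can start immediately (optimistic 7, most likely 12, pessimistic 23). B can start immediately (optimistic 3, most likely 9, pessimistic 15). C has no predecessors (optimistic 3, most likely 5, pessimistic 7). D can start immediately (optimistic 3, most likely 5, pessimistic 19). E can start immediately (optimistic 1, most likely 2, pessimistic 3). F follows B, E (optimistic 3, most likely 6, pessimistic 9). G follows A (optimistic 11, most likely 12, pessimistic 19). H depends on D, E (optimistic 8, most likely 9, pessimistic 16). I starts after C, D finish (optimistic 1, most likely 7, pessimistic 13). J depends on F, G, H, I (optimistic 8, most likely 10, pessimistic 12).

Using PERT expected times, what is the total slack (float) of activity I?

12 days

te_A = (7 + 4·12 + 23)/6 = 78/6 = 13
te_B = (3 + 4·9 + 15)/6 = 54/6 = 9
te_C = (3 + 4·5 + 7)/6 = 30/6 = 5
te_D = (3 + 4·5 + 19)/6 = 42/6 = 7
te_E = (1 + 4·2 + 3)/6 = 12/6 = 2
te_F = (3 + 4·6 + 9)/6 = 36/6 = 6
te_G = (11 + 4·12 + 19)/6 = 78/6 = 13
te_H = (8 + 4·9 + 16)/6 = 60/6 = 10
te_I = (1 + 4·7 + 13)/6 = 42/6 = 7
te_J = (8 + 4·10 + 12)/6 = 60/6 = 10

Forward pass:
ES_A = 0; EF_A = 13
ES_B = 0; EF_B = 9
ES_C = 0; EF_C = 5
ES_D = 0; EF_D = 7
ES_E = 0; EF_E = 2
ES_F = max(EF_B=9, EF_E=2) = 9; EF_F = 9+6 = 15
ES_G = 13; EF_G = 13+13 = 26
ES_H = max(EF_D=7, EF_E=2) = 7; EF_H = 7+10 = 17
ES_I = max(EF_C=5, EF_D=7) = 7; EF_I = 7+7 = 14
ES_J = max(EF_F=15, EF_G=26, EF_H=17, EF_I=14) = 26; EF_J = 26+10 = 36
Expected project duration μ = 36 days. Critical path: A → G → J.

Backward pass:
LF_J = 36; LS_J = 36−10 = 26
LF_I = LS_J = 26; LS_I = 26−7 = 19
LF_H = LS_J = 26; LS_H = 26−10 = 16
LF_G = LS_J = 26; LS_G = 26−13 = 13
LF_F = LS_J = 26; LS_F = 26−6 = 20
LF_E = min(LS_F=20, LS_H=16) = 16; LS_E = 16−2 = 14
LF_D = min(LS_H=16, LS_I=19) = 16; LS_D = 16−7 = 9
LF_C = LS_I = 19; LS_C = 19−5 = 14
LF_B = LS_F = 20; LS_B = 20−9 = 11
LF_A = LS_G = 13; LS_A = 13−13 = 0
Slack_I = LS_I − ES_I = 19 − 7 = 12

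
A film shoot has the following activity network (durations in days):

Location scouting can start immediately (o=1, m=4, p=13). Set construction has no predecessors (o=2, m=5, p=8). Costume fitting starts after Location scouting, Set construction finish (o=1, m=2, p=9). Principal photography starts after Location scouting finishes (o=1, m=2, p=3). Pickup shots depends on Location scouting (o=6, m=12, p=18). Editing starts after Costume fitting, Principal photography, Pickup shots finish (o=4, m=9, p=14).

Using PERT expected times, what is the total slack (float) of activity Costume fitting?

te_Location scouting = (1 + 4·4 + 13)/6 = 30/6 = 5
te_Set construction = (2 + 4·5 + 8)/6 = 30/6 = 5
te_Costume fitting = (1 + 4·2 + 9)/6 = 18/6 = 3
te_Principal photography = (1 + 4·2 + 3)/6 = 12/6 = 2
te_Pickup shots = (6 + 4·12 + 18)/6 = 72/6 = 12
te_Editing = (4 + 4·9 + 14)/6 = 54/6 = 9

Forward pass:
ES_Location scouting = 0; EF_Location scouting = 5
ES_Set construction = 0; EF_Set construction = 5
ES_Costume fitting = max(EF_Location scouting=5, EF_Set construction=5) = 5; EF_Costume fitting = 5+3 = 8
ES_Principal photography = 5; EF_Principal photography = 5+2 = 7
ES_Pickup shots = 5; EF_Pickup shots = 5+12 = 17
ES_Editing = max(EF_Costume fitting=8, EF_Principal photography=7, EF_Pickup shots=17) = 17; EF_Editing = 17+9 = 26
Expected project duration μ = 26 days. Critical path: Location scouting → Pickup shots → Editing.

Backward pass:
LF_Editing = 26; LS_Editing = 26−9 = 17
LF_Pickup shots = LS_Editing = 17; LS_Pickup shots = 17−12 = 5
LF_Principal photography = LS_Editing = 17; LS_Principal photography = 17−2 = 15
LF_Costume fitting = LS_Editing = 17; LS_Costume fitting = 17−3 = 14
LF_Set construction = LS_Costume fitting = 14; LS_Set construction = 14−5 = 9
LF_Location scouting = min(LS_Costume fitting=14, LS_Principal photography=15, LS_Pickup shots=5) = 5; LS_Location scouting = 5−5 = 0
Slack_Costume fitting = LS_Costume fitting − ES_Costume fitting = 14 − 5 = 9

9 days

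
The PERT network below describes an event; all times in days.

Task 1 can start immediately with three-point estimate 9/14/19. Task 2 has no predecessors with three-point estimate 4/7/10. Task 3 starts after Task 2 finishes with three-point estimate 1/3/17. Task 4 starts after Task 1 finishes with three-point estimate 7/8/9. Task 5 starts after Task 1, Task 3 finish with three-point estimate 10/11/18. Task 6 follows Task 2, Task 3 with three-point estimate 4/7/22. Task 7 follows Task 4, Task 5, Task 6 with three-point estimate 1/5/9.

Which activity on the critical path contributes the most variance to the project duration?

te_Task 1 = (9 + 4·14 + 19)/6 = 84/6 = 14; σ²_Task 1 = ((19−9)/6)² = 2.778
te_Task 2 = (4 + 4·7 + 10)/6 = 42/6 = 7; σ²_Task 2 = ((10−4)/6)² = 1.000
te_Task 3 = (1 + 4·3 + 17)/6 = 30/6 = 5; σ²_Task 3 = ((17−1)/6)² = 7.111
te_Task 4 = (7 + 4·8 + 9)/6 = 48/6 = 8; σ²_Task 4 = ((9−7)/6)² = 0.111
te_Task 5 = (10 + 4·11 + 18)/6 = 72/6 = 12; σ²_Task 5 = ((18−10)/6)² = 1.778
te_Task 6 = (4 + 4·7 + 22)/6 = 54/6 = 9; σ²_Task 6 = ((22−4)/6)² = 9.000
te_Task 7 = (1 + 4·5 + 9)/6 = 30/6 = 5; σ²_Task 7 = ((9−1)/6)² = 1.778

Forward pass:
ES_Task 1 = 0; EF_Task 1 = 14
ES_Task 2 = 0; EF_Task 2 = 7
ES_Task 3 = 7; EF_Task 3 = 7+5 = 12
ES_Task 4 = 14; EF_Task 4 = 14+8 = 22
ES_Task 5 = max(EF_Task 1=14, EF_Task 3=12) = 14; EF_Task 5 = 14+12 = 26
ES_Task 6 = max(EF_Task 2=7, EF_Task 3=12) = 12; EF_Task 6 = 12+9 = 21
ES_Task 7 = max(EF_Task 4=22, EF_Task 5=26, EF_Task 6=21) = 26; EF_Task 7 = 26+5 = 31
Expected project duration μ = 31 days. Critical path: Task 1 → Task 5 → Task 7.

Variances on critical path: σ²_Task 1=2.778, σ²_Task 5=1.778, σ²_Task 7=1.778.
Largest is σ²_Task 1 = 2.778.

Task 1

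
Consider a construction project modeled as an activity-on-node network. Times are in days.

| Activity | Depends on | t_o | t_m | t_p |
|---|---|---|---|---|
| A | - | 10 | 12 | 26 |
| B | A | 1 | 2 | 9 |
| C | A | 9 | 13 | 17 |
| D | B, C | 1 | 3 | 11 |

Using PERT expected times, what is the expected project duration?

te_A = (10 + 4·12 + 26)/6 = 84/6 = 14
te_B = (1 + 4·2 + 9)/6 = 18/6 = 3
te_C = (9 + 4·13 + 17)/6 = 78/6 = 13
te_D = (1 + 4·3 + 11)/6 = 24/6 = 4

Forward pass:
ES_A = 0; EF_A = 14
ES_B = 14; EF_B = 14+3 = 17
ES_C = 14; EF_C = 14+13 = 27
ES_D = max(EF_B=17, EF_C=27) = 27; EF_D = 27+4 = 31
Expected project duration μ = 31 days. Critical path: A → C → D.

31 days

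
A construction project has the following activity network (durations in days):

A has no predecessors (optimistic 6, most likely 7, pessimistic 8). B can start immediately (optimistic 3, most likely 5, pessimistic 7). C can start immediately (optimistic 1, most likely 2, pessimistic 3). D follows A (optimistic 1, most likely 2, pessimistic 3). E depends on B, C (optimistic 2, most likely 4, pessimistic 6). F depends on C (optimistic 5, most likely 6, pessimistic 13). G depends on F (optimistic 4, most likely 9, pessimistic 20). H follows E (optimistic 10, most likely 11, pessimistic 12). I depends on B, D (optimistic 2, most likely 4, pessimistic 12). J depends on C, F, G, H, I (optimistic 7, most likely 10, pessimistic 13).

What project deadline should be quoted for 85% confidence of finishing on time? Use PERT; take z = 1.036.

31.5 days

te_A = (6 + 4·7 + 8)/6 = 42/6 = 7; σ²_A = ((8−6)/6)² = 0.111
te_B = (3 + 4·5 + 7)/6 = 30/6 = 5; σ²_B = ((7−3)/6)² = 0.444
te_C = (1 + 4·2 + 3)/6 = 12/6 = 2; σ²_C = ((3−1)/6)² = 0.111
te_D = (1 + 4·2 + 3)/6 = 12/6 = 2; σ²_D = ((3−1)/6)² = 0.111
te_E = (2 + 4·4 + 6)/6 = 24/6 = 4; σ²_E = ((6−2)/6)² = 0.444
te_F = (5 + 4·6 + 13)/6 = 42/6 = 7; σ²_F = ((13−5)/6)² = 1.778
te_G = (4 + 4·9 + 20)/6 = 60/6 = 10; σ²_G = ((20−4)/6)² = 7.111
te_H = (10 + 4·11 + 12)/6 = 66/6 = 11; σ²_H = ((12−10)/6)² = 0.111
te_I = (2 + 4·4 + 12)/6 = 30/6 = 5; σ²_I = ((12−2)/6)² = 2.778
te_J = (7 + 4·10 + 13)/6 = 60/6 = 10; σ²_J = ((13−7)/6)² = 1.000

Forward pass:
ES_A = 0; EF_A = 7
ES_B = 0; EF_B = 5
ES_C = 0; EF_C = 2
ES_D = 7; EF_D = 7+2 = 9
ES_E = max(EF_B=5, EF_C=2) = 5; EF_E = 5+4 = 9
ES_F = 2; EF_F = 2+7 = 9
ES_G = 9; EF_G = 9+10 = 19
ES_H = 9; EF_H = 9+11 = 20
ES_I = max(EF_B=5, EF_D=9) = 9; EF_I = 9+5 = 14
ES_J = max(EF_C=2, EF_F=9, EF_G=19, EF_H=20, EF_I=14) = 20; EF_J = 20+10 = 30
Expected project duration μ = 30 days. Critical path: B → E → H → J.

Variance along critical path = 0.444 + 0.444 + 0.111 + 1.000 = 2.000; σ = 1.414 days.
D = μ + z·σ = 30 + 1.036·1.414 = 31.5 days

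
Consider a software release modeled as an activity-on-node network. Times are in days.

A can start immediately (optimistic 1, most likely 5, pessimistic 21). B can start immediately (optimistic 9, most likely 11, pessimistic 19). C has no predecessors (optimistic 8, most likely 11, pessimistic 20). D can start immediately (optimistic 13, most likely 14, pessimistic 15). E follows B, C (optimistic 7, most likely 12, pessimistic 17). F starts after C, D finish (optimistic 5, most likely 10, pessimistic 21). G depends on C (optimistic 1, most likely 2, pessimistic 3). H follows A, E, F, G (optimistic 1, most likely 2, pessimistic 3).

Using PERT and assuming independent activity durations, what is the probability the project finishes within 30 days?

0.866

te_A = (1 + 4·5 + 21)/6 = 42/6 = 7; σ²_A = ((21−1)/6)² = 11.111
te_B = (9 + 4·11 + 19)/6 = 72/6 = 12; σ²_B = ((19−9)/6)² = 2.778
te_C = (8 + 4·11 + 20)/6 = 72/6 = 12; σ²_C = ((20−8)/6)² = 4.000
te_D = (13 + 4·14 + 15)/6 = 84/6 = 14; σ²_D = ((15−13)/6)² = 0.111
te_E = (7 + 4·12 + 17)/6 = 72/6 = 12; σ²_E = ((17−7)/6)² = 2.778
te_F = (5 + 4·10 + 21)/6 = 66/6 = 11; σ²_F = ((21−5)/6)² = 7.111
te_G = (1 + 4·2 + 3)/6 = 12/6 = 2; σ²_G = ((3−1)/6)² = 0.111
te_H = (1 + 4·2 + 3)/6 = 12/6 = 2; σ²_H = ((3−1)/6)² = 0.111

Forward pass:
ES_A = 0; EF_A = 7
ES_B = 0; EF_B = 12
ES_C = 0; EF_C = 12
ES_D = 0; EF_D = 14
ES_E = max(EF_B=12, EF_C=12) = 12; EF_E = 12+12 = 24
ES_F = max(EF_C=12, EF_D=14) = 14; EF_F = 14+11 = 25
ES_G = 12; EF_G = 12+2 = 14
ES_H = max(EF_A=7, EF_E=24, EF_F=25, EF_G=14) = 25; EF_H = 25+2 = 27
Expected project duration μ = 27 days. Critical path: D → F → H.

Variance along critical path = 0.111 + 7.111 + 0.111 = 7.333; σ = √7.333 = 2.708 days.
Z = (30 − 27) / 2.708 = 1.108
P(T ≤ 30) = Φ(1.108) ≈ 0.866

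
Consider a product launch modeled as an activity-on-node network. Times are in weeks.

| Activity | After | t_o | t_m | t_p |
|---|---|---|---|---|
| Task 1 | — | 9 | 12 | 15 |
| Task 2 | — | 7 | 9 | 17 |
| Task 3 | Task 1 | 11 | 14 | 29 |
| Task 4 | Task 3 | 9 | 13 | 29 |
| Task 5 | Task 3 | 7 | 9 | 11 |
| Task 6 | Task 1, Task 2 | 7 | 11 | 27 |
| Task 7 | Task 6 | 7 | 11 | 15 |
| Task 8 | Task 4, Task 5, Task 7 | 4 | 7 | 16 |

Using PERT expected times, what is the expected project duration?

51 weeks

te_Task 1 = (9 + 4·12 + 15)/6 = 72/6 = 12
te_Task 2 = (7 + 4·9 + 17)/6 = 60/6 = 10
te_Task 3 = (11 + 4·14 + 29)/6 = 96/6 = 16
te_Task 4 = (9 + 4·13 + 29)/6 = 90/6 = 15
te_Task 5 = (7 + 4·9 + 11)/6 = 54/6 = 9
te_Task 6 = (7 + 4·11 + 27)/6 = 78/6 = 13
te_Task 7 = (7 + 4·11 + 15)/6 = 66/6 = 11
te_Task 8 = (4 + 4·7 + 16)/6 = 48/6 = 8

Forward pass:
ES_Task 1 = 0; EF_Task 1 = 12
ES_Task 2 = 0; EF_Task 2 = 10
ES_Task 3 = 12; EF_Task 3 = 12+16 = 28
ES_Task 4 = 28; EF_Task 4 = 28+15 = 43
ES_Task 5 = 28; EF_Task 5 = 28+9 = 37
ES_Task 6 = max(EF_Task 1=12, EF_Task 2=10) = 12; EF_Task 6 = 12+13 = 25
ES_Task 7 = 25; EF_Task 7 = 25+11 = 36
ES_Task 8 = max(EF_Task 4=43, EF_Task 5=37, EF_Task 7=36) = 43; EF_Task 8 = 43+8 = 51
Expected project duration μ = 51 weeks. Critical path: Task 1 → Task 3 → Task 4 → Task 8.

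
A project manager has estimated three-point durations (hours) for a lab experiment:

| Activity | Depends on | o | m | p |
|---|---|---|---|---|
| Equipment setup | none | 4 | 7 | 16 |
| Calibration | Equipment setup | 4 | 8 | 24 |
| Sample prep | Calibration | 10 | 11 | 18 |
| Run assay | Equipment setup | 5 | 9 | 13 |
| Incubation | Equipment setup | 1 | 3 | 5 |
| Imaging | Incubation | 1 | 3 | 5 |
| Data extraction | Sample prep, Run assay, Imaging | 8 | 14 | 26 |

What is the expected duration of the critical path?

45 hours

te_Equipment setup = (4 + 4·7 + 16)/6 = 48/6 = 8
te_Calibration = (4 + 4·8 + 24)/6 = 60/6 = 10
te_Sample prep = (10 + 4·11 + 18)/6 = 72/6 = 12
te_Run assay = (5 + 4·9 + 13)/6 = 54/6 = 9
te_Incubation = (1 + 4·3 + 5)/6 = 18/6 = 3
te_Imaging = (1 + 4·3 + 5)/6 = 18/6 = 3
te_Data extraction = (8 + 4·14 + 26)/6 = 90/6 = 15

Forward pass:
ES_Equipment setup = 0; EF_Equipment setup = 8
ES_Calibration = 8; EF_Calibration = 8+10 = 18
ES_Sample prep = 18; EF_Sample prep = 18+12 = 30
ES_Run assay = 8; EF_Run assay = 8+9 = 17
ES_Incubation = 8; EF_Incubation = 8+3 = 11
ES_Imaging = 11; EF_Imaging = 11+3 = 14
ES_Data extraction = max(EF_Sample prep=30, EF_Run assay=17, EF_Imaging=14) = 30; EF_Data extraction = 30+15 = 45
Expected project duration μ = 45 hours. Critical path: Equipment setup → Calibration → Sample prep → Data extraction.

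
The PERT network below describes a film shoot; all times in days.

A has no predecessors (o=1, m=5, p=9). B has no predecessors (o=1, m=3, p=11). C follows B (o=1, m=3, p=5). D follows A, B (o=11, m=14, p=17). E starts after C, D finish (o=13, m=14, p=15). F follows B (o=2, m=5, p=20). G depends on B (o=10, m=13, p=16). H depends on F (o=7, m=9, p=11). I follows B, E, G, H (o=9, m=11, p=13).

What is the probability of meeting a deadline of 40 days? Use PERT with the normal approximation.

te_A = (1 + 4·5 + 9)/6 = 30/6 = 5; σ²_A = ((9−1)/6)² = 1.778
te_B = (1 + 4·3 + 11)/6 = 24/6 = 4; σ²_B = ((11−1)/6)² = 2.778
te_C = (1 + 4·3 + 5)/6 = 18/6 = 3; σ²_C = ((5−1)/6)² = 0.444
te_D = (11 + 4·14 + 17)/6 = 84/6 = 14; σ²_D = ((17−11)/6)² = 1.000
te_E = (13 + 4·14 + 15)/6 = 84/6 = 14; σ²_E = ((15−13)/6)² = 0.111
te_F = (2 + 4·5 + 20)/6 = 42/6 = 7; σ²_F = ((20−2)/6)² = 9.000
te_G = (10 + 4·13 + 16)/6 = 78/6 = 13; σ²_G = ((16−10)/6)² = 1.000
te_H = (7 + 4·9 + 11)/6 = 54/6 = 9; σ²_H = ((11−7)/6)² = 0.444
te_I = (9 + 4·11 + 13)/6 = 66/6 = 11; σ²_I = ((13−9)/6)² = 0.444

Forward pass:
ES_A = 0; EF_A = 5
ES_B = 0; EF_B = 4
ES_C = 4; EF_C = 4+3 = 7
ES_D = max(EF_A=5, EF_B=4) = 5; EF_D = 5+14 = 19
ES_E = max(EF_C=7, EF_D=19) = 19; EF_E = 19+14 = 33
ES_F = 4; EF_F = 4+7 = 11
ES_G = 4; EF_G = 4+13 = 17
ES_H = 11; EF_H = 11+9 = 20
ES_I = max(EF_B=4, EF_E=33, EF_G=17, EF_H=20) = 33; EF_I = 33+11 = 44
Expected project duration μ = 44 days. Critical path: A → D → E → I.

Variance along critical path = 1.778 + 1.000 + 0.111 + 0.444 = 3.333; σ = √3.333 = 1.826 days.
Z = (40 − 44) / 1.826 = -2.191
P(T ≤ 40) = Φ(-2.191) ≈ 0.014

0.014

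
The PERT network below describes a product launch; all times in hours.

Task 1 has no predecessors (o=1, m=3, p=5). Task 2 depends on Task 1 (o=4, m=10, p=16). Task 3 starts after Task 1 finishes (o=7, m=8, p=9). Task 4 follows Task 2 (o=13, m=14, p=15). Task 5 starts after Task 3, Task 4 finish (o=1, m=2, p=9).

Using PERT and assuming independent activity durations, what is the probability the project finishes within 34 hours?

te_Task 1 = (1 + 4·3 + 5)/6 = 18/6 = 3; σ²_Task 1 = ((5−1)/6)² = 0.444
te_Task 2 = (4 + 4·10 + 16)/6 = 60/6 = 10; σ²_Task 2 = ((16−4)/6)² = 4.000
te_Task 3 = (7 + 4·8 + 9)/6 = 48/6 = 8; σ²_Task 3 = ((9−7)/6)² = 0.111
te_Task 4 = (13 + 4·14 + 15)/6 = 84/6 = 14; σ²_Task 4 = ((15−13)/6)² = 0.111
te_Task 5 = (1 + 4·2 + 9)/6 = 18/6 = 3; σ²_Task 5 = ((9−1)/6)² = 1.778

Forward pass:
ES_Task 1 = 0; EF_Task 1 = 3
ES_Task 2 = 3; EF_Task 2 = 3+10 = 13
ES_Task 3 = 3; EF_Task 3 = 3+8 = 11
ES_Task 4 = 13; EF_Task 4 = 13+14 = 27
ES_Task 5 = max(EF_Task 3=11, EF_Task 4=27) = 27; EF_Task 5 = 27+3 = 30
Expected project duration μ = 30 hours. Critical path: Task 1 → Task 2 → Task 4 → Task 5.

Variance along critical path = 0.444 + 4.000 + 0.111 + 1.778 = 6.333; σ = √6.333 = 2.517 hours.
Z = (34 − 30) / 2.517 = 1.589
P(T ≤ 34) = Φ(1.589) ≈ 0.944

0.944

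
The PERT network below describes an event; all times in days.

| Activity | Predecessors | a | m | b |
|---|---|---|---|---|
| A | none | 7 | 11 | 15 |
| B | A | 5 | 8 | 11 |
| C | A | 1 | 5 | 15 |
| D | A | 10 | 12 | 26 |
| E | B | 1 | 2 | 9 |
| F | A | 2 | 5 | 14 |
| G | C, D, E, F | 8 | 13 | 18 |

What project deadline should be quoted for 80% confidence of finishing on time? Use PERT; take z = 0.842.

te_A = (7 + 4·11 + 15)/6 = 66/6 = 11; σ²_A = ((15−7)/6)² = 1.778
te_B = (5 + 4·8 + 11)/6 = 48/6 = 8; σ²_B = ((11−5)/6)² = 1.000
te_C = (1 + 4·5 + 15)/6 = 36/6 = 6; σ²_C = ((15−1)/6)² = 5.444
te_D = (10 + 4·12 + 26)/6 = 84/6 = 14; σ²_D = ((26−10)/6)² = 7.111
te_E = (1 + 4·2 + 9)/6 = 18/6 = 3; σ²_E = ((9−1)/6)² = 1.778
te_F = (2 + 4·5 + 14)/6 = 36/6 = 6; σ²_F = ((14−2)/6)² = 4.000
te_G = (8 + 4·13 + 18)/6 = 78/6 = 13; σ²_G = ((18−8)/6)² = 2.778

Forward pass:
ES_A = 0; EF_A = 11
ES_B = 11; EF_B = 11+8 = 19
ES_C = 11; EF_C = 11+6 = 17
ES_D = 11; EF_D = 11+14 = 25
ES_E = 19; EF_E = 19+3 = 22
ES_F = 11; EF_F = 11+6 = 17
ES_G = max(EF_C=17, EF_D=25, EF_E=22, EF_F=17) = 25; EF_G = 25+13 = 38
Expected project duration μ = 38 days. Critical path: A → D → G.

Variance along critical path = 1.778 + 7.111 + 2.778 = 11.667; σ = 3.416 days.
D = μ + z·σ = 38 + 0.842·3.416 = 40.9 days

40.9 days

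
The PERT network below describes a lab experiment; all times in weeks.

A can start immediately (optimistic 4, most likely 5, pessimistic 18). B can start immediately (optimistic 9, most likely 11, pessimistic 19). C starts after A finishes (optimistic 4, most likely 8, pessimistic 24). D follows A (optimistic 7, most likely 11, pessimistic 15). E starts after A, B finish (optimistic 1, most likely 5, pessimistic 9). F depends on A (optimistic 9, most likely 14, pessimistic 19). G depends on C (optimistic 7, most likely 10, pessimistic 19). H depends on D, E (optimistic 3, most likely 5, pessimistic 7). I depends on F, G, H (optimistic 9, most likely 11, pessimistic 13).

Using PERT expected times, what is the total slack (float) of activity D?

5 weeks

te_A = (4 + 4·5 + 18)/6 = 42/6 = 7
te_B = (9 + 4·11 + 19)/6 = 72/6 = 12
te_C = (4 + 4·8 + 24)/6 = 60/6 = 10
te_D = (7 + 4·11 + 15)/6 = 66/6 = 11
te_E = (1 + 4·5 + 9)/6 = 30/6 = 5
te_F = (9 + 4·14 + 19)/6 = 84/6 = 14
te_G = (7 + 4·10 + 19)/6 = 66/6 = 11
te_H = (3 + 4·5 + 7)/6 = 30/6 = 5
te_I = (9 + 4·11 + 13)/6 = 66/6 = 11

Forward pass:
ES_A = 0; EF_A = 7
ES_B = 0; EF_B = 12
ES_C = 7; EF_C = 7+10 = 17
ES_D = 7; EF_D = 7+11 = 18
ES_E = max(EF_A=7, EF_B=12) = 12; EF_E = 12+5 = 17
ES_F = 7; EF_F = 7+14 = 21
ES_G = 17; EF_G = 17+11 = 28
ES_H = max(EF_D=18, EF_E=17) = 18; EF_H = 18+5 = 23
ES_I = max(EF_F=21, EF_G=28, EF_H=23) = 28; EF_I = 28+11 = 39
Expected project duration μ = 39 weeks. Critical path: A → C → G → I.

Backward pass:
LF_I = 39; LS_I = 39−11 = 28
LF_H = LS_I = 28; LS_H = 28−5 = 23
LF_G = LS_I = 28; LS_G = 28−11 = 17
LF_F = LS_I = 28; LS_F = 28−14 = 14
LF_E = LS_H = 23; LS_E = 23−5 = 18
LF_D = LS_H = 23; LS_D = 23−11 = 12
LF_C = LS_G = 17; LS_C = 17−10 = 7
LF_B = LS_E = 18; LS_B = 18−12 = 6
LF_A = min(LS_C=7, LS_D=12, LS_E=18, LS_F=14) = 7; LS_A = 7−7 = 0
Slack_D = LS_D − ES_D = 12 − 7 = 5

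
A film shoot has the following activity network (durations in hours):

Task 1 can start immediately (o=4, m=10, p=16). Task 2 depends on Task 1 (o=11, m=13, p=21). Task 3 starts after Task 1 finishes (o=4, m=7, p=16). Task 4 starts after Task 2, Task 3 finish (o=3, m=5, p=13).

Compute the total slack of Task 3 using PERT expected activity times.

6 hours

te_Task 1 = (4 + 4·10 + 16)/6 = 60/6 = 10
te_Task 2 = (11 + 4·13 + 21)/6 = 84/6 = 14
te_Task 3 = (4 + 4·7 + 16)/6 = 48/6 = 8
te_Task 4 = (3 + 4·5 + 13)/6 = 36/6 = 6

Forward pass:
ES_Task 1 = 0; EF_Task 1 = 10
ES_Task 2 = 10; EF_Task 2 = 10+14 = 24
ES_Task 3 = 10; EF_Task 3 = 10+8 = 18
ES_Task 4 = max(EF_Task 2=24, EF_Task 3=18) = 24; EF_Task 4 = 24+6 = 30
Expected project duration μ = 30 hours. Critical path: Task 1 → Task 2 → Task 4.

Backward pass:
LF_Task 4 = 30; LS_Task 4 = 30−6 = 24
LF_Task 3 = LS_Task 4 = 24; LS_Task 3 = 24−8 = 16
LF_Task 2 = LS_Task 4 = 24; LS_Task 2 = 24−14 = 10
LF_Task 1 = min(LS_Task 2=10, LS_Task 3=16) = 10; LS_Task 1 = 10−10 = 0
Slack_Task 3 = LS_Task 3 − ES_Task 3 = 16 − 10 = 6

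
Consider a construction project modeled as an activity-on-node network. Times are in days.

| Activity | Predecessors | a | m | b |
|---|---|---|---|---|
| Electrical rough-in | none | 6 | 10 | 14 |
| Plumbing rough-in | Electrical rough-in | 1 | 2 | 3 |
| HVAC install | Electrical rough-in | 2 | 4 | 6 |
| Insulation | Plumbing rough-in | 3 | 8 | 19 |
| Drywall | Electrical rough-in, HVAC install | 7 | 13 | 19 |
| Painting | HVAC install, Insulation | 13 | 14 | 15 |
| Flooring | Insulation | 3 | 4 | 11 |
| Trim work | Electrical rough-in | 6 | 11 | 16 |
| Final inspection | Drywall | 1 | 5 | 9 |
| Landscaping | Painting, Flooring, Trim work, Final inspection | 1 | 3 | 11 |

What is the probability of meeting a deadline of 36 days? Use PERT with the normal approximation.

te_Electrical rough-in = (6 + 4·10 + 14)/6 = 60/6 = 10; σ²_Electrical rough-in = ((14−6)/6)² = 1.778
te_Plumbing rough-in = (1 + 4·2 + 3)/6 = 12/6 = 2; σ²_Plumbing rough-in = ((3−1)/6)² = 0.111
te_HVAC install = (2 + 4·4 + 6)/6 = 24/6 = 4; σ²_HVAC install = ((6−2)/6)² = 0.444
te_Insulation = (3 + 4·8 + 19)/6 = 54/6 = 9; σ²_Insulation = ((19−3)/6)² = 7.111
te_Drywall = (7 + 4·13 + 19)/6 = 78/6 = 13; σ²_Drywall = ((19−7)/6)² = 4.000
te_Painting = (13 + 4·14 + 15)/6 = 84/6 = 14; σ²_Painting = ((15−13)/6)² = 0.111
te_Flooring = (3 + 4·4 + 11)/6 = 30/6 = 5; σ²_Flooring = ((11−3)/6)² = 1.778
te_Trim work = (6 + 4·11 + 16)/6 = 66/6 = 11; σ²_Trim work = ((16−6)/6)² = 2.778
te_Final inspection = (1 + 4·5 + 9)/6 = 30/6 = 5; σ²_Final inspection = ((9−1)/6)² = 1.778
te_Landscaping = (1 + 4·3 + 11)/6 = 24/6 = 4; σ²_Landscaping = ((11−1)/6)² = 2.778

Forward pass:
ES_Electrical rough-in = 0; EF_Electrical rough-in = 10
ES_Plumbing rough-in = 10; EF_Plumbing rough-in = 10+2 = 12
ES_HVAC install = 10; EF_HVAC install = 10+4 = 14
ES_Insulation = 12; EF_Insulation = 12+9 = 21
ES_Drywall = max(EF_Electrical rough-in=10, EF_HVAC install=14) = 14; EF_Drywall = 14+13 = 27
ES_Painting = max(EF_HVAC install=14, EF_Insulation=21) = 21; EF_Painting = 21+14 = 35
ES_Flooring = 21; EF_Flooring = 21+5 = 26
ES_Trim work = 10; EF_Trim work = 10+11 = 21
ES_Final inspection = 27; EF_Final inspection = 27+5 = 32
ES_Landscaping = max(EF_Painting=35, EF_Flooring=26, EF_Trim work=21, EF_Final inspection=32) = 35; EF_Landscaping = 35+4 = 39
Expected project duration μ = 39 days. Critical path: Electrical rough-in → Plumbing rough-in → Insulation → Painting → Landscaping.

Variance along critical path = 1.778 + 0.111 + 7.111 + 0.111 + 2.778 = 11.889; σ = √11.889 = 3.448 days.
Z = (36 − 39) / 3.448 = -0.870
P(T ≤ 36) = Φ(-0.870) ≈ 0.192

0.192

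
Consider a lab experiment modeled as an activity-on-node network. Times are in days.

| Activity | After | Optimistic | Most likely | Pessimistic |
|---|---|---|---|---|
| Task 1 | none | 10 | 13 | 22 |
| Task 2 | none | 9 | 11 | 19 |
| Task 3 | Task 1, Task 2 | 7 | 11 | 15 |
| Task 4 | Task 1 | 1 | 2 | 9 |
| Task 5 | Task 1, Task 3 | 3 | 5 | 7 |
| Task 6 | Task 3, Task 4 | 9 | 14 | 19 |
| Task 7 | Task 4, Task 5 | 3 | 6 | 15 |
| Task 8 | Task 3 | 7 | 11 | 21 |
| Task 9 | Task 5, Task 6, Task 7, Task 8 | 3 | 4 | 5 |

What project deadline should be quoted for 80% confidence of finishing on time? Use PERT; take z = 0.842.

te_Task 1 = (10 + 4·13 + 22)/6 = 84/6 = 14; σ²_Task 1 = ((22−10)/6)² = 4.000
te_Task 2 = (9 + 4·11 + 19)/6 = 72/6 = 12; σ²_Task 2 = ((19−9)/6)² = 2.778
te_Task 3 = (7 + 4·11 + 15)/6 = 66/6 = 11; σ²_Task 3 = ((15−7)/6)² = 1.778
te_Task 4 = (1 + 4·2 + 9)/6 = 18/6 = 3; σ²_Task 4 = ((9−1)/6)² = 1.778
te_Task 5 = (3 + 4·5 + 7)/6 = 30/6 = 5; σ²_Task 5 = ((7−3)/6)² = 0.444
te_Task 6 = (9 + 4·14 + 19)/6 = 84/6 = 14; σ²_Task 6 = ((19−9)/6)² = 2.778
te_Task 7 = (3 + 4·6 + 15)/6 = 42/6 = 7; σ²_Task 7 = ((15−3)/6)² = 4.000
te_Task 8 = (7 + 4·11 + 21)/6 = 72/6 = 12; σ²_Task 8 = ((21−7)/6)² = 5.444
te_Task 9 = (3 + 4·4 + 5)/6 = 24/6 = 4; σ²_Task 9 = ((5−3)/6)² = 0.111

Forward pass:
ES_Task 1 = 0; EF_Task 1 = 14
ES_Task 2 = 0; EF_Task 2 = 12
ES_Task 3 = max(EF_Task 1=14, EF_Task 2=12) = 14; EF_Task 3 = 14+11 = 25
ES_Task 4 = 14; EF_Task 4 = 14+3 = 17
ES_Task 5 = max(EF_Task 1=14, EF_Task 3=25) = 25; EF_Task 5 = 25+5 = 30
ES_Task 6 = max(EF_Task 3=25, EF_Task 4=17) = 25; EF_Task 6 = 25+14 = 39
ES_Task 7 = max(EF_Task 4=17, EF_Task 5=30) = 30; EF_Task 7 = 30+7 = 37
ES_Task 8 = 25; EF_Task 8 = 25+12 = 37
ES_Task 9 = max(EF_Task 5=30, EF_Task 6=39, EF_Task 7=37, EF_Task 8=37) = 39; EF_Task 9 = 39+4 = 43
Expected project duration μ = 43 days. Critical path: Task 1 → Task 3 → Task 6 → Task 9.

Variance along critical path = 4.000 + 1.778 + 2.778 + 0.111 = 8.667; σ = 2.944 days.
D = μ + z·σ = 43 + 0.842·2.944 = 45.5 days

45.5 days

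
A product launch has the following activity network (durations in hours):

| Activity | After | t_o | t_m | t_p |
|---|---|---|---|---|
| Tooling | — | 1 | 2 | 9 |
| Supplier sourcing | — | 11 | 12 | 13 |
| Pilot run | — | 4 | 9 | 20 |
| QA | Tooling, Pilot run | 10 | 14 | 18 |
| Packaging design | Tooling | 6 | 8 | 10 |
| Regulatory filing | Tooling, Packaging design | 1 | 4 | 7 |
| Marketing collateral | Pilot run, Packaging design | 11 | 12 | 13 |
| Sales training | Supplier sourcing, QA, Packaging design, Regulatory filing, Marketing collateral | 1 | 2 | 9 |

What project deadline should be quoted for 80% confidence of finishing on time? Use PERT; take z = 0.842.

te_Tooling = (1 + 4·2 + 9)/6 = 18/6 = 3; σ²_Tooling = ((9−1)/6)² = 1.778
te_Supplier sourcing = (11 + 4·12 + 13)/6 = 72/6 = 12; σ²_Supplier sourcing = ((13−11)/6)² = 0.111
te_Pilot run = (4 + 4·9 + 20)/6 = 60/6 = 10; σ²_Pilot run = ((20−4)/6)² = 7.111
te_QA = (10 + 4·14 + 18)/6 = 84/6 = 14; σ²_QA = ((18−10)/6)² = 1.778
te_Packaging design = (6 + 4·8 + 10)/6 = 48/6 = 8; σ²_Packaging design = ((10−6)/6)² = 0.444
te_Regulatory filing = (1 + 4·4 + 7)/6 = 24/6 = 4; σ²_Regulatory filing = ((7−1)/6)² = 1.000
te_Marketing collateral = (11 + 4·12 + 13)/6 = 72/6 = 12; σ²_Marketing collateral = ((13−11)/6)² = 0.111
te_Sales training = (1 + 4·2 + 9)/6 = 18/6 = 3; σ²_Sales training = ((9−1)/6)² = 1.778

Forward pass:
ES_Tooling = 0; EF_Tooling = 3
ES_Supplier sourcing = 0; EF_Supplier sourcing = 12
ES_Pilot run = 0; EF_Pilot run = 10
ES_QA = max(EF_Tooling=3, EF_Pilot run=10) = 10; EF_QA = 10+14 = 24
ES_Packaging design = 3; EF_Packaging design = 3+8 = 11
ES_Regulatory filing = max(EF_Tooling=3, EF_Packaging design=11) = 11; EF_Regulatory filing = 11+4 = 15
ES_Marketing collateral = max(EF_Pilot run=10, EF_Packaging design=11) = 11; EF_Marketing collateral = 11+12 = 23
ES_Sales training = max(EF_Supplier sourcing=12, EF_QA=24, EF_Packaging design=11, EF_Regulatory filing=15, EF_Marketing collateral=23) = 24; EF_Sales training = 24+3 = 27
Expected project duration μ = 27 hours. Critical path: Pilot run → QA → Sales training.

Variance along critical path = 7.111 + 1.778 + 1.778 = 10.667; σ = 3.266 hours.
D = μ + z·σ = 27 + 0.842·3.266 = 29.7 hours

29.7 hours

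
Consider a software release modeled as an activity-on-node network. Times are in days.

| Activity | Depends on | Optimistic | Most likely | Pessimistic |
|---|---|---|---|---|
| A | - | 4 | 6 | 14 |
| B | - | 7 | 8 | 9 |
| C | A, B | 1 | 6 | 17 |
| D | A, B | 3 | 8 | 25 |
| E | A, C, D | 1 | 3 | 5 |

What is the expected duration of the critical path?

21 days

te_A = (4 + 4·6 + 14)/6 = 42/6 = 7
te_B = (7 + 4·8 + 9)/6 = 48/6 = 8
te_C = (1 + 4·6 + 17)/6 = 42/6 = 7
te_D = (3 + 4·8 + 25)/6 = 60/6 = 10
te_E = (1 + 4·3 + 5)/6 = 18/6 = 3

Forward pass:
ES_A = 0; EF_A = 7
ES_B = 0; EF_B = 8
ES_C = max(EF_A=7, EF_B=8) = 8; EF_C = 8+7 = 15
ES_D = max(EF_A=7, EF_B=8) = 8; EF_D = 8+10 = 18
ES_E = max(EF_A=7, EF_C=15, EF_D=18) = 18; EF_E = 18+3 = 21
Expected project duration μ = 21 days. Critical path: B → D → E.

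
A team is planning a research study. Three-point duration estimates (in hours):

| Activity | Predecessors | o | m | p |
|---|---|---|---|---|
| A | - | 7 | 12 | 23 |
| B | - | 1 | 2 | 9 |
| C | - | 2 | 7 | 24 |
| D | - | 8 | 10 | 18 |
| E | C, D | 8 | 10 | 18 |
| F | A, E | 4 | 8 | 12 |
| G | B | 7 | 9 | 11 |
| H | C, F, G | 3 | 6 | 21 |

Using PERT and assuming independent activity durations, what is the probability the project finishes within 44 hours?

0.931

te_A = (7 + 4·12 + 23)/6 = 78/6 = 13; σ²_A = ((23−7)/6)² = 7.111
te_B = (1 + 4·2 + 9)/6 = 18/6 = 3; σ²_B = ((9−1)/6)² = 1.778
te_C = (2 + 4·7 + 24)/6 = 54/6 = 9; σ²_C = ((24−2)/6)² = 13.444
te_D = (8 + 4·10 + 18)/6 = 66/6 = 11; σ²_D = ((18−8)/6)² = 2.778
te_E = (8 + 4·10 + 18)/6 = 66/6 = 11; σ²_E = ((18−8)/6)² = 2.778
te_F = (4 + 4·8 + 12)/6 = 48/6 = 8; σ²_F = ((12−4)/6)² = 1.778
te_G = (7 + 4·9 + 11)/6 = 54/6 = 9; σ²_G = ((11−7)/6)² = 0.444
te_H = (3 + 4·6 + 21)/6 = 48/6 = 8; σ²_H = ((21−3)/6)² = 9.000

Forward pass:
ES_A = 0; EF_A = 13
ES_B = 0; EF_B = 3
ES_C = 0; EF_C = 9
ES_D = 0; EF_D = 11
ES_E = max(EF_C=9, EF_D=11) = 11; EF_E = 11+11 = 22
ES_F = max(EF_A=13, EF_E=22) = 22; EF_F = 22+8 = 30
ES_G = 3; EF_G = 3+9 = 12
ES_H = max(EF_C=9, EF_F=30, EF_G=12) = 30; EF_H = 30+8 = 38
Expected project duration μ = 38 hours. Critical path: D → E → F → H.

Variance along critical path = 2.778 + 2.778 + 1.778 + 9.000 = 16.333; σ = √16.333 = 4.041 hours.
Z = (44 − 38) / 4.041 = 1.485
P(T ≤ 44) = Φ(1.485) ≈ 0.931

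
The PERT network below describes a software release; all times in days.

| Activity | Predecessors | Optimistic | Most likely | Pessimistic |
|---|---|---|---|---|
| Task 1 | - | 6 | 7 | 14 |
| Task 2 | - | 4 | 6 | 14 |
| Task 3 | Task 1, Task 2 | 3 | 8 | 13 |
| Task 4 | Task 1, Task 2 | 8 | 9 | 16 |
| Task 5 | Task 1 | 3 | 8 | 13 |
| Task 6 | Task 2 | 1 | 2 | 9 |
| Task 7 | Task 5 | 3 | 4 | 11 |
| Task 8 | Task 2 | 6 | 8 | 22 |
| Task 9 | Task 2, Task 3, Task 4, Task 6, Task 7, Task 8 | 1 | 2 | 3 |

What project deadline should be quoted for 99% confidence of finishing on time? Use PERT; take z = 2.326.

28.9 days

te_Task 1 = (6 + 4·7 + 14)/6 = 48/6 = 8; σ²_Task 1 = ((14−6)/6)² = 1.778
te_Task 2 = (4 + 4·6 + 14)/6 = 42/6 = 7; σ²_Task 2 = ((14−4)/6)² = 2.778
te_Task 3 = (3 + 4·8 + 13)/6 = 48/6 = 8; σ²_Task 3 = ((13−3)/6)² = 2.778
te_Task 4 = (8 + 4·9 + 16)/6 = 60/6 = 10; σ²_Task 4 = ((16−8)/6)² = 1.778
te_Task 5 = (3 + 4·8 + 13)/6 = 48/6 = 8; σ²_Task 5 = ((13−3)/6)² = 2.778
te_Task 6 = (1 + 4·2 + 9)/6 = 18/6 = 3; σ²_Task 6 = ((9−1)/6)² = 1.778
te_Task 7 = (3 + 4·4 + 11)/6 = 30/6 = 5; σ²_Task 7 = ((11−3)/6)² = 1.778
te_Task 8 = (6 + 4·8 + 22)/6 = 60/6 = 10; σ²_Task 8 = ((22−6)/6)² = 7.111
te_Task 9 = (1 + 4·2 + 3)/6 = 12/6 = 2; σ²_Task 9 = ((3−1)/6)² = 0.111

Forward pass:
ES_Task 1 = 0; EF_Task 1 = 8
ES_Task 2 = 0; EF_Task 2 = 7
ES_Task 3 = max(EF_Task 1=8, EF_Task 2=7) = 8; EF_Task 3 = 8+8 = 16
ES_Task 4 = max(EF_Task 1=8, EF_Task 2=7) = 8; EF_Task 4 = 8+10 = 18
ES_Task 5 = 8; EF_Task 5 = 8+8 = 16
ES_Task 6 = 7; EF_Task 6 = 7+3 = 10
ES_Task 7 = 16; EF_Task 7 = 16+5 = 21
ES_Task 8 = 7; EF_Task 8 = 7+10 = 17
ES_Task 9 = max(EF_Task 2=7, EF_Task 3=16, EF_Task 4=18, EF_Task 6=10, EF_Task 7=21, EF_Task 8=17) = 21; EF_Task 9 = 21+2 = 23
Expected project duration μ = 23 days. Critical path: Task 1 → Task 5 → Task 7 → Task 9.

Variance along critical path = 1.778 + 2.778 + 1.778 + 0.111 = 6.444; σ = 2.539 days.
D = μ + z·σ = 23 + 2.326·2.539 = 28.9 days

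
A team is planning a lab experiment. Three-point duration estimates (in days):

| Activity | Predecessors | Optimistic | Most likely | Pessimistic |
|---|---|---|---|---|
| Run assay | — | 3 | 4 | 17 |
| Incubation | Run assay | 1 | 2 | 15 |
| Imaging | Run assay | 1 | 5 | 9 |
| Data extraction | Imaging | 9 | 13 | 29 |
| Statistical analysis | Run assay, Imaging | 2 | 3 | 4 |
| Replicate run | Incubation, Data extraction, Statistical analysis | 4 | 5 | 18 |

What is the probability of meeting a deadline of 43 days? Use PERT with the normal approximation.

0.980

te_Run assay = (3 + 4·4 + 17)/6 = 36/6 = 6; σ²_Run assay = ((17−3)/6)² = 5.444
te_Incubation = (1 + 4·2 + 15)/6 = 24/6 = 4; σ²_Incubation = ((15−1)/6)² = 5.444
te_Imaging = (1 + 4·5 + 9)/6 = 30/6 = 5; σ²_Imaging = ((9−1)/6)² = 1.778
te_Data extraction = (9 + 4·13 + 29)/6 = 90/6 = 15; σ²_Data extraction = ((29−9)/6)² = 11.111
te_Statistical analysis = (2 + 4·3 + 4)/6 = 18/6 = 3; σ²_Statistical analysis = ((4−2)/6)² = 0.111
te_Replicate run = (4 + 4·5 + 18)/6 = 42/6 = 7; σ²_Replicate run = ((18−4)/6)² = 5.444

Forward pass:
ES_Run assay = 0; EF_Run assay = 6
ES_Incubation = 6; EF_Incubation = 6+4 = 10
ES_Imaging = 6; EF_Imaging = 6+5 = 11
ES_Data extraction = 11; EF_Data extraction = 11+15 = 26
ES_Statistical analysis = max(EF_Run assay=6, EF_Imaging=11) = 11; EF_Statistical analysis = 11+3 = 14
ES_Replicate run = max(EF_Incubation=10, EF_Data extraction=26, EF_Statistical analysis=14) = 26; EF_Replicate run = 26+7 = 33
Expected project duration μ = 33 days. Critical path: Run assay → Imaging → Data extraction → Replicate run.

Variance along critical path = 5.444 + 1.778 + 11.111 + 5.444 = 23.778; σ = √23.778 = 4.876 days.
Z = (43 − 33) / 4.876 = 2.051
P(T ≤ 43) = Φ(2.051) ≈ 0.980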